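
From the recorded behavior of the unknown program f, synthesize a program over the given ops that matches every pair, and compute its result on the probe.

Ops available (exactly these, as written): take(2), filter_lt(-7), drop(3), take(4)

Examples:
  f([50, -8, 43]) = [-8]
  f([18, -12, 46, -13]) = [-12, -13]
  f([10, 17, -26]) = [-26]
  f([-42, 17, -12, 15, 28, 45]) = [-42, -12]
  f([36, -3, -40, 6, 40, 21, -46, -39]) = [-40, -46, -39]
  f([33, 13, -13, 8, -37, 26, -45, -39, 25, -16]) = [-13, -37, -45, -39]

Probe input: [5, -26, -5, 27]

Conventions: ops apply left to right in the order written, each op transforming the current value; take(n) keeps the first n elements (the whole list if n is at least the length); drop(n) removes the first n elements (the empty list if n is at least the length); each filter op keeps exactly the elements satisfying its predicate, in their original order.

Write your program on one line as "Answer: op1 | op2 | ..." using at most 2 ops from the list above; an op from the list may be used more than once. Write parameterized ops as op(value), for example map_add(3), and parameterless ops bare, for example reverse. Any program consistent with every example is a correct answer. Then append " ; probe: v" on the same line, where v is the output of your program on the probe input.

filter_lt(-7) | take(4) ; probe: [-26]

Check, running the answer program on each example:
  [50, -8, 43] -> [-8] -> [-8]
  [18, -12, 46, -13] -> [-12, -13] -> [-12, -13]
  [10, 17, -26] -> [-26] -> [-26]
  [-42, 17, -12, 15, 28, 45] -> [-42, -12] -> [-42, -12]
  [36, -3, -40, 6, 40, 21, -46, -39] -> [-40, -46, -39] -> [-40, -46, -39]
  [33, 13, -13, 8, -37, 26, -45, -39, 25, -16] -> [-13, -37, -45, -39, -16] -> [-13, -37, -45, -39]
  probe: [5, -26, -5, 27] -> [-26] -> [-26]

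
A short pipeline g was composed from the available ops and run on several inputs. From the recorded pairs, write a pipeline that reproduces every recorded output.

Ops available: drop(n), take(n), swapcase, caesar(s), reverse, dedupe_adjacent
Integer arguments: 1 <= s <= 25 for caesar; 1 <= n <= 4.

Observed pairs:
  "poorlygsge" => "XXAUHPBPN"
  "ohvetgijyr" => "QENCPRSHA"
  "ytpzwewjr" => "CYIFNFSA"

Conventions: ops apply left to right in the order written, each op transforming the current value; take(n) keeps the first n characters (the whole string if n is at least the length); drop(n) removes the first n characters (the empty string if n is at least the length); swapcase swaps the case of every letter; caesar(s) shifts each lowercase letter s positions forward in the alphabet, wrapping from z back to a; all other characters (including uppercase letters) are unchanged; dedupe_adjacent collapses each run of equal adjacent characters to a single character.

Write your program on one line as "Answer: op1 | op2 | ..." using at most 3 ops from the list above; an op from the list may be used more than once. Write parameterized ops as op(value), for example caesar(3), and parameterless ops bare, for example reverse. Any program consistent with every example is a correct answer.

caesar(9) | swapcase | drop(1)

Check, running the answer program on each example:
  "poorlygsge" -> "yxxauhpbpn" -> "YXXAUHPBPN" -> "XXAUHPBPN"
  "ohvetgijyr" -> "xqencprsha" -> "XQENCPRSHA" -> "QENCPRSHA"
  "ytpzwewjr" -> "hcyifnfsa" -> "HCYIFNFSA" -> "CYIFNFSA"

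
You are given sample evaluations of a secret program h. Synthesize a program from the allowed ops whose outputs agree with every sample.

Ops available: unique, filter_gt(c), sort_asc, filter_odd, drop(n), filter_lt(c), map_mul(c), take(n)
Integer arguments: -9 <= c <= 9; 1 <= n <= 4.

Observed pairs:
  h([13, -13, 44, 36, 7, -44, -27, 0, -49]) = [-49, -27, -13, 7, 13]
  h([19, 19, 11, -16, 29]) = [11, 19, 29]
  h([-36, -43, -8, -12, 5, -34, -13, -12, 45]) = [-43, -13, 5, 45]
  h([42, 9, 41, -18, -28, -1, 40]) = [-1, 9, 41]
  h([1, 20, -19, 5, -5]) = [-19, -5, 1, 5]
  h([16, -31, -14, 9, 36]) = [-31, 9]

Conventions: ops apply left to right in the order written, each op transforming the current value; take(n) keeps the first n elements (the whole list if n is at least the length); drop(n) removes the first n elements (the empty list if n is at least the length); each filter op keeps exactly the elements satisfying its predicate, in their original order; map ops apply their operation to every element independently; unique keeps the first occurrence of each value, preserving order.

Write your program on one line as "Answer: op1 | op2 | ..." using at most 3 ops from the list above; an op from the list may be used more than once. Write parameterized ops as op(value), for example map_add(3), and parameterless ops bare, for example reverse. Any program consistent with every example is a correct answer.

filter_odd | sort_asc | unique

Check, running the answer program on each example:
  [13, -13, 44, 36, 7, -44, -27, 0, -49] -> [13, -13, 7, -27, -49] -> [-49, -27, -13, 7, 13] -> [-49, -27, -13, 7, 13]
  [19, 19, 11, -16, 29] -> [19, 19, 11, 29] -> [11, 19, 19, 29] -> [11, 19, 29]
  [-36, -43, -8, -12, 5, -34, -13, -12, 45] -> [-43, 5, -13, 45] -> [-43, -13, 5, 45] -> [-43, -13, 5, 45]
  [42, 9, 41, -18, -28, -1, 40] -> [9, 41, -1] -> [-1, 9, 41] -> [-1, 9, 41]
  [1, 20, -19, 5, -5] -> [1, -19, 5, -5] -> [-19, -5, 1, 5] -> [-19, -5, 1, 5]
  [16, -31, -14, 9, 36] -> [-31, 9] -> [-31, 9] -> [-31, 9]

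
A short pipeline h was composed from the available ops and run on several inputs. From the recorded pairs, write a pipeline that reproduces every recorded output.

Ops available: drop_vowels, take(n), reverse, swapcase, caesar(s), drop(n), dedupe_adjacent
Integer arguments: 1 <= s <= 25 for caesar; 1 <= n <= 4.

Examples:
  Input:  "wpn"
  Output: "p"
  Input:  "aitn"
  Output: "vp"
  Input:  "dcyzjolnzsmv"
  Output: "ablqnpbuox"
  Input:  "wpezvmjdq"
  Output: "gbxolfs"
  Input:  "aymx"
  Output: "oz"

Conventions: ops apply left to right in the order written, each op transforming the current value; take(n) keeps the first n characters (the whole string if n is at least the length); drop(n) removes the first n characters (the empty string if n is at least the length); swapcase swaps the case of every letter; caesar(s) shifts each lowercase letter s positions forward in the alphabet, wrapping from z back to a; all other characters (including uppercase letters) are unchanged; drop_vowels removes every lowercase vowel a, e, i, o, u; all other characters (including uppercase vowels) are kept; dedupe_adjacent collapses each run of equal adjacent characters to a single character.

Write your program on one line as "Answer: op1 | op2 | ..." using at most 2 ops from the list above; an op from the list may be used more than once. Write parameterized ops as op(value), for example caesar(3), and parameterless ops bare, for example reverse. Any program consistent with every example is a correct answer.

drop(2) | caesar(2)

Check, running the answer program on each example:
  "wpn" -> "n" -> "p"
  "aitn" -> "tn" -> "vp"
  "dcyzjolnzsmv" -> "yzjolnzsmv" -> "ablqnpbuox"
  "wpezvmjdq" -> "ezvmjdq" -> "gbxolfs"
  "aymx" -> "mx" -> "oz"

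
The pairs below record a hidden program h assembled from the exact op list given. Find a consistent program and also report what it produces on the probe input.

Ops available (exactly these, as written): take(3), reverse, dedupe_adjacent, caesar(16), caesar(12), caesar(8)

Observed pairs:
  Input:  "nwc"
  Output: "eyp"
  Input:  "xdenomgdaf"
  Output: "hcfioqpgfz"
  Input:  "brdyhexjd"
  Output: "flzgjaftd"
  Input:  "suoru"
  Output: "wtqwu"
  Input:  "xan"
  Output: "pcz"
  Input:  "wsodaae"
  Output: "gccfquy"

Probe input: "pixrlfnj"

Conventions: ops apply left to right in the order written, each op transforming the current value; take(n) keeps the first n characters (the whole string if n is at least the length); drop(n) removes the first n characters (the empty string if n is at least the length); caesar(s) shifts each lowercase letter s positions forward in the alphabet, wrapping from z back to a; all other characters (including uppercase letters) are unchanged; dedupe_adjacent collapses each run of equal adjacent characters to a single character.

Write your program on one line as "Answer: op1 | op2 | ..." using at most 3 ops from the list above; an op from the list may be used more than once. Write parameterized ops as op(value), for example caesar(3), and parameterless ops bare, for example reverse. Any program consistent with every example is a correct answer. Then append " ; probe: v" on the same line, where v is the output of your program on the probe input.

reverse | caesar(12) | caesar(16) ; probe: "lphntzkr"

Check, running the answer program on each example:
  "nwc" -> "cwn" -> "oiz" -> "eyp"
  "xdenomgdaf" -> "fadgmonedx" -> "rmpsyazqpj" -> "hcfioqpgfz"
  "brdyhexjd" -> "djxehydrb" -> "pvjqtkpdn" -> "flzgjaftd"
  "suoru" -> "urous" -> "gdage" -> "wtqwu"
  "xan" -> "nax" -> "zmj" -> "pcz"
  "wsodaae" -> "eaadosw" -> "qmmpaei" -> "gccfquy"
  probe: "pixrlfnj" -> "jnflrxip" -> "vzrxdjub" -> "lphntzkr"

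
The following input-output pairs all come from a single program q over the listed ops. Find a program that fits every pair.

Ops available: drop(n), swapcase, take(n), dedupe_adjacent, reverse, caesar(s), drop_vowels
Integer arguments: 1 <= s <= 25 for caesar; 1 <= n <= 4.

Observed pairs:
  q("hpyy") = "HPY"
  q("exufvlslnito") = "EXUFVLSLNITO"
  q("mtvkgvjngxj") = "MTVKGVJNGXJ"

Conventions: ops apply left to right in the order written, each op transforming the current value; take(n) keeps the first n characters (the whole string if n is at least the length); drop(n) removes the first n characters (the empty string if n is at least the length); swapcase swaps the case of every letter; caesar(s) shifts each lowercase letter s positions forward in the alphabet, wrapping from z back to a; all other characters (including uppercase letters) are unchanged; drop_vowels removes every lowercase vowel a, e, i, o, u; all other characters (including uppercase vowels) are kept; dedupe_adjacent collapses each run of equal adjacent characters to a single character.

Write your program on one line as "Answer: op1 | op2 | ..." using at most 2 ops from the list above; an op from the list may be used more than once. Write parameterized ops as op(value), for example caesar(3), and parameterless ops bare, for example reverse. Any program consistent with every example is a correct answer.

dedupe_adjacent | swapcase

Check, running the answer program on each example:
  "hpyy" -> "hpy" -> "HPY"
  "exufvlslnito" -> "exufvlslnito" -> "EXUFVLSLNITO"
  "mtvkgvjngxj" -> "mtvkgvjngxj" -> "MTVKGVJNGXJ"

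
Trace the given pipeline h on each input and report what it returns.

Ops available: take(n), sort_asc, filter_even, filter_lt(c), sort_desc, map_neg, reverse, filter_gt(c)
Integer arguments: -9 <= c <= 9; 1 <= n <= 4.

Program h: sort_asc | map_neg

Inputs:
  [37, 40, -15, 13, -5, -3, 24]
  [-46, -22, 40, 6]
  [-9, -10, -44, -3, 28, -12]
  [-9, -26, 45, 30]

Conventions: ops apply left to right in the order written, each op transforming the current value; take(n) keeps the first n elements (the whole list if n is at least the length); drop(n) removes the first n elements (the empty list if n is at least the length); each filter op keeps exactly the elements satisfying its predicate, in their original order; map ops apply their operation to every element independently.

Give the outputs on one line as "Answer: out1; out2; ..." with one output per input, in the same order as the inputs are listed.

[15, 5, 3, -13, -24, -37, -40]; [46, 22, -6, -40]; [44, 12, 10, 9, 3, -28]; [26, 9, -30, -45]

Execution, op by op:
  [37, 40, -15, 13, -5, -3, 24] -> [-15, -5, -3, 13, 24, 37, 40] -> [15, 5, 3, -13, -24, -37, -40]
  [-46, -22, 40, 6] -> [-46, -22, 6, 40] -> [46, 22, -6, -40]
  [-9, -10, -44, -3, 28, -12] -> [-44, -12, -10, -9, -3, 28] -> [44, 12, 10, 9, 3, -28]
  [-9, -26, 45, 30] -> [-26, -9, 30, 45] -> [26, 9, -30, -45]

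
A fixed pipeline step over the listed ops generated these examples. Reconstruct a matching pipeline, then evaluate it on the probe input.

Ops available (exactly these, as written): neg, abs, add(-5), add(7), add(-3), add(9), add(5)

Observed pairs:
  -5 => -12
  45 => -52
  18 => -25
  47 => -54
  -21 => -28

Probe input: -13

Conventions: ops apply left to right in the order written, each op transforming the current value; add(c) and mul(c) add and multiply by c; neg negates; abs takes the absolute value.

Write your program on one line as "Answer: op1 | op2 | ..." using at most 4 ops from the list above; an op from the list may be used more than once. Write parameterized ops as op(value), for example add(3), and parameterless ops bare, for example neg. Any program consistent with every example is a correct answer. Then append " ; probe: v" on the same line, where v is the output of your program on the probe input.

abs | add(7) | neg ; probe: -20

Check, running the answer program on each example:
  -5 -> 5 -> 12 -> -12
  45 -> 45 -> 52 -> -52
  18 -> 18 -> 25 -> -25
  47 -> 47 -> 54 -> -54
  -21 -> 21 -> 28 -> -28
  probe: -13 -> 13 -> 20 -> -20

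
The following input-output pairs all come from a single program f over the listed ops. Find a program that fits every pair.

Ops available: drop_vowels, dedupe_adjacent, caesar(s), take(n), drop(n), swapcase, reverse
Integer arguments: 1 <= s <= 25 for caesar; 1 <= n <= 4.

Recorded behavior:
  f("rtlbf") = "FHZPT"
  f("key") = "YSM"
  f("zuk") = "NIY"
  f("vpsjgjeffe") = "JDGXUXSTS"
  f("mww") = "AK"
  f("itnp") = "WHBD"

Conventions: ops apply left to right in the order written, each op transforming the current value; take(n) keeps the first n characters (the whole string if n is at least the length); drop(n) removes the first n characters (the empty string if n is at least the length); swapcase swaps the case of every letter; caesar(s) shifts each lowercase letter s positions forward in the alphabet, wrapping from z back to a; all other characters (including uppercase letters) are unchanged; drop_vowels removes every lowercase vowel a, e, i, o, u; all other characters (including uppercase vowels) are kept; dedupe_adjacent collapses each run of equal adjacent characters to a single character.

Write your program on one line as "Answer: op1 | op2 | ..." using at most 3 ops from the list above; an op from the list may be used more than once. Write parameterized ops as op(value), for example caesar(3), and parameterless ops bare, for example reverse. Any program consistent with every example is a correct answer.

dedupe_adjacent | caesar(14) | swapcase

Check, running the answer program on each example:
  "rtlbf" -> "rtlbf" -> "fhzpt" -> "FHZPT"
  "key" -> "key" -> "ysm" -> "YSM"
  "zuk" -> "zuk" -> "niy" -> "NIY"
  "vpsjgjeffe" -> "vpsjgjefe" -> "jdgxuxsts" -> "JDGXUXSTS"
  "mww" -> "mw" -> "ak" -> "AK"
  "itnp" -> "itnp" -> "whbd" -> "WHBD"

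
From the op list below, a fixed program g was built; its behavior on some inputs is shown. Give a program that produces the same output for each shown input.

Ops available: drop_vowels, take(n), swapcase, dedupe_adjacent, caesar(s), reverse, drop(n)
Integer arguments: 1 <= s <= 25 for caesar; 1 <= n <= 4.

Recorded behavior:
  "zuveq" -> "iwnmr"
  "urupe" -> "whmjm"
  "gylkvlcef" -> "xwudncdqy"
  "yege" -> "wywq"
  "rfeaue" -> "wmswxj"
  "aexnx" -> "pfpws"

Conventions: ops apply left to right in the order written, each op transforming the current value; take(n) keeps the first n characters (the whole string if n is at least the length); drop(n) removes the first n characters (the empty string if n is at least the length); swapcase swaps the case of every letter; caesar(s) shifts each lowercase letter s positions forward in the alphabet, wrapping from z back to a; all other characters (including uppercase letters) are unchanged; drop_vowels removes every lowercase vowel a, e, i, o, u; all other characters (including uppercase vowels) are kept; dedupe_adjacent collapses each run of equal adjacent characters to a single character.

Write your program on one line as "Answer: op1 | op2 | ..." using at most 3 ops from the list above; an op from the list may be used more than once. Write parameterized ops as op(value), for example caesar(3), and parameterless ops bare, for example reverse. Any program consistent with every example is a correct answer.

caesar(18) | reverse

Check, running the answer program on each example:
  "zuveq" -> "rmnwi" -> "iwnmr"
  "urupe" -> "mjmhw" -> "whmjm"
  "gylkvlcef" -> "yqdcnduwx" -> "xwudncdqy"
  "yege" -> "qwyw" -> "wywq"
  "rfeaue" -> "jxwsmw" -> "wmswxj"
  "aexnx" -> "swpfp" -> "pfpws"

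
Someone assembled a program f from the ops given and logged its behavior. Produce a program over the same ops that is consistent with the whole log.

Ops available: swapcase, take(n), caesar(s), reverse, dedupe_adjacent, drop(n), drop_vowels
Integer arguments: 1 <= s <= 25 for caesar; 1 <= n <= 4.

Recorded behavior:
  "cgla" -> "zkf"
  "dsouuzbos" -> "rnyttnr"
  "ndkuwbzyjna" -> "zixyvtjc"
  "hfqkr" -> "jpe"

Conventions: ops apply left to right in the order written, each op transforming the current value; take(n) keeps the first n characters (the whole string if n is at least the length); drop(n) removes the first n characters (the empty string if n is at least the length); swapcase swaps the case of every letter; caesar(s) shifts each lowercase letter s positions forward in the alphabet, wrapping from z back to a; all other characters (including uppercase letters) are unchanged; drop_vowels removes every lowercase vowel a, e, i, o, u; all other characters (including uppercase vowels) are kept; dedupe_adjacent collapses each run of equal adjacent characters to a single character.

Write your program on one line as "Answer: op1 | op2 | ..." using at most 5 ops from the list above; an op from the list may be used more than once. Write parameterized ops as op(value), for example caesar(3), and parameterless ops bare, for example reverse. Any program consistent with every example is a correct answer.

caesar(13) | drop(1) | drop_vowels | caesar(12) | reverse

Check, running the answer program on each example:
  "cgla" -> "ptyn" -> "tyn" -> "tyn" -> "fkz" -> "zkf"
  "dsouuzbos" -> "qfbhhmobf" -> "fbhhmobf" -> "fbhhmbf" -> "rnttynr" -> "rnyttnr"
  "ndkuwbzyjna" -> "aqxhjomlwan" -> "qxhjomlwan" -> "qxhjmlwn" -> "cjtvyxiz" -> "zixyvtjc"
  "hfqkr" -> "usdxe" -> "sdxe" -> "sdx" -> "epj" -> "jpe"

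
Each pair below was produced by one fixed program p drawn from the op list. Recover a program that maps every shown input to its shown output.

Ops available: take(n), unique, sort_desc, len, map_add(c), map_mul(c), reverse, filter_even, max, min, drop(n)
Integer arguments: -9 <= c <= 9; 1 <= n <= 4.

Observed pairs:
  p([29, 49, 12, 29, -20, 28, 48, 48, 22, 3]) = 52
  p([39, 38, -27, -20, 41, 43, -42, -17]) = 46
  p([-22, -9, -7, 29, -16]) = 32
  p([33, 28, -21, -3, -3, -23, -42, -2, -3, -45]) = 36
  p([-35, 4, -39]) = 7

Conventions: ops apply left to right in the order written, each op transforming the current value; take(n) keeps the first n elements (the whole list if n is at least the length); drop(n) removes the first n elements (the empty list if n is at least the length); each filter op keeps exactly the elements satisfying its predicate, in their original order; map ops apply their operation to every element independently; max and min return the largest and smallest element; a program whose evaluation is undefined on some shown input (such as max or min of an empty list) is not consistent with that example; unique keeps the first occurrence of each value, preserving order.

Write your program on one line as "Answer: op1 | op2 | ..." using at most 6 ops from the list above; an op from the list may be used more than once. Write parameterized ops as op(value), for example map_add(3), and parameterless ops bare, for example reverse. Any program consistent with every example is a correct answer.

sort_desc | take(3) | take(2) | map_add(3) | max

Check, running the answer program on each example:
  [29, 49, 12, 29, -20, 28, 48, 48, 22, 3] -> [49, 48, 48, 29, 29, 28, 22, 12, 3, -20] -> [49, 48, 48] -> [49, 48] -> [52, 51] -> 52
  [39, 38, -27, -20, 41, 43, -42, -17] -> [43, 41, 39, 38, -17, -20, -27, -42] -> [43, 41, 39] -> [43, 41] -> [46, 44] -> 46
  [-22, -9, -7, 29, -16] -> [29, -7, -9, -16, -22] -> [29, -7, -9] -> [29, -7] -> [32, -4] -> 32
  [33, 28, -21, -3, -3, -23, -42, -2, -3, -45] -> [33, 28, -2, -3, -3, -3, -21, -23, -42, -45] -> [33, 28, -2] -> [33, 28] -> [36, 31] -> 36
  [-35, 4, -39] -> [4, -35, -39] -> [4, -35, -39] -> [4, -35] -> [7, -32] -> 7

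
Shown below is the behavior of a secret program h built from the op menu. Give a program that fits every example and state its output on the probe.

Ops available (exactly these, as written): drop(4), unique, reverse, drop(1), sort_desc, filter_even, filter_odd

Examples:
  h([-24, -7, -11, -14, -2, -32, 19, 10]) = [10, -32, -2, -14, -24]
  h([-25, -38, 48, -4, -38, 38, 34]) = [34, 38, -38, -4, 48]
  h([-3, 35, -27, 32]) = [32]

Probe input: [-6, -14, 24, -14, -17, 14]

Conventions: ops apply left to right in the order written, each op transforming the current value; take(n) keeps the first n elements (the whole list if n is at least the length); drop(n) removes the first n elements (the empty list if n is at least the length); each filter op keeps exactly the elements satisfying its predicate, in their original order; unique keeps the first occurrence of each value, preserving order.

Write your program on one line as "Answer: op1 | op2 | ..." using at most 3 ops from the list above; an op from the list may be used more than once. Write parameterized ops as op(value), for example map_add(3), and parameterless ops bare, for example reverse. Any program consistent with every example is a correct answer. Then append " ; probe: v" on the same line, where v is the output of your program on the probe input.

reverse | unique | filter_even ; probe: [14, -14, 24, -6]

Check, running the answer program on each example:
  [-24, -7, -11, -14, -2, -32, 19, 10] -> [10, 19, -32, -2, -14, -11, -7, -24] -> [10, 19, -32, -2, -14, -11, -7, -24] -> [10, -32, -2, -14, -24]
  [-25, -38, 48, -4, -38, 38, 34] -> [34, 38, -38, -4, 48, -38, -25] -> [34, 38, -38, -4, 48, -25] -> [34, 38, -38, -4, 48]
  [-3, 35, -27, 32] -> [32, -27, 35, -3] -> [32, -27, 35, -3] -> [32]
  probe: [-6, -14, 24, -14, -17, 14] -> [14, -17, -14, 24, -14, -6] -> [14, -17, -14, 24, -6] -> [14, -14, 24, -6]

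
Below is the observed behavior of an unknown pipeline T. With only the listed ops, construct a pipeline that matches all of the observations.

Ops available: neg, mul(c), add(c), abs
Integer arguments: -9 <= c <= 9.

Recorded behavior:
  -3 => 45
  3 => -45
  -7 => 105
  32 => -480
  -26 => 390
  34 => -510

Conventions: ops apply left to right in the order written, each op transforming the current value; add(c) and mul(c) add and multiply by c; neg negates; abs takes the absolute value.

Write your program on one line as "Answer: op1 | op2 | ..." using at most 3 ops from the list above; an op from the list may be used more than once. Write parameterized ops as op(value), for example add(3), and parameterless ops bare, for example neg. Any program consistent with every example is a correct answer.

neg | mul(3) | mul(5)

Check, running the answer program on each example:
  -3 -> 3 -> 9 -> 45
  3 -> -3 -> -9 -> -45
  -7 -> 7 -> 21 -> 105
  32 -> -32 -> -96 -> -480
  -26 -> 26 -> 78 -> 390
  34 -> -34 -> -102 -> -510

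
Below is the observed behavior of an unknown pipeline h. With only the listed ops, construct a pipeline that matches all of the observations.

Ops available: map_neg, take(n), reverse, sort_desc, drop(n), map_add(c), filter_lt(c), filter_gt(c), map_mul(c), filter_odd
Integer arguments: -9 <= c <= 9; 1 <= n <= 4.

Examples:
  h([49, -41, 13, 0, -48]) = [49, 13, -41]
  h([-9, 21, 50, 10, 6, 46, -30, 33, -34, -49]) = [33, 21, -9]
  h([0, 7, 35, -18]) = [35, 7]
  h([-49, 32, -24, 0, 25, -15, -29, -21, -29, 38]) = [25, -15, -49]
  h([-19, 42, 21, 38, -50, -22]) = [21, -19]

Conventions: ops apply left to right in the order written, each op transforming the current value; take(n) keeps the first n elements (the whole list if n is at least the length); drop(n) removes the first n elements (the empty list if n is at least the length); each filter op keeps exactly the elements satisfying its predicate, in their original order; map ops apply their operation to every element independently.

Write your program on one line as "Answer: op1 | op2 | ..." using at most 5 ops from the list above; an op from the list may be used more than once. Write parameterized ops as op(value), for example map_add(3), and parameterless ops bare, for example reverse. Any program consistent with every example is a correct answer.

filter_odd | take(3) | reverse | sort_desc

Check, running the answer program on each example:
  [49, -41, 13, 0, -48] -> [49, -41, 13] -> [49, -41, 13] -> [13, -41, 49] -> [49, 13, -41]
  [-9, 21, 50, 10, 6, 46, -30, 33, -34, -49] -> [-9, 21, 33, -49] -> [-9, 21, 33] -> [33, 21, -9] -> [33, 21, -9]
  [0, 7, 35, -18] -> [7, 35] -> [7, 35] -> [35, 7] -> [35, 7]
  [-49, 32, -24, 0, 25, -15, -29, -21, -29, 38] -> [-49, 25, -15, -29, -21, -29] -> [-49, 25, -15] -> [-15, 25, -49] -> [25, -15, -49]
  [-19, 42, 21, 38, -50, -22] -> [-19, 21] -> [-19, 21] -> [21, -19] -> [21, -19]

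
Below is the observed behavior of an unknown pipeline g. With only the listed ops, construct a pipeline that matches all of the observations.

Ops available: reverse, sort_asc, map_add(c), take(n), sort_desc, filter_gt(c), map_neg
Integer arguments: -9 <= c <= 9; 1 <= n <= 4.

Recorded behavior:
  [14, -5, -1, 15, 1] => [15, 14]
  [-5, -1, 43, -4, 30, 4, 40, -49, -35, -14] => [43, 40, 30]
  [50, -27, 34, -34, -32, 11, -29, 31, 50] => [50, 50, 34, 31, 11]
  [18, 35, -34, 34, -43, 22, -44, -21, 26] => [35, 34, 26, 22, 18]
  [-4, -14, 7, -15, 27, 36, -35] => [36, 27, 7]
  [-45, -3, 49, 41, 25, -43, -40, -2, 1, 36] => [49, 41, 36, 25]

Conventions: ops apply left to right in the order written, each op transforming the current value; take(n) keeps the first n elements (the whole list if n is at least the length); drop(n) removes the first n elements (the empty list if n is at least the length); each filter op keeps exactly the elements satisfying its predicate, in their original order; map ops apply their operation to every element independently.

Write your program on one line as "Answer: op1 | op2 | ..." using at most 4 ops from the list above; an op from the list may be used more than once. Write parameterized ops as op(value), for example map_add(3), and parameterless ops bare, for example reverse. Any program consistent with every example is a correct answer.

reverse | sort_desc | filter_gt(6)

Check, running the answer program on each example:
  [14, -5, -1, 15, 1] -> [1, 15, -1, -5, 14] -> [15, 14, 1, -1, -5] -> [15, 14]
  [-5, -1, 43, -4, 30, 4, 40, -49, -35, -14] -> [-14, -35, -49, 40, 4, 30, -4, 43, -1, -5] -> [43, 40, 30, 4, -1, -4, -5, -14, -35, -49] -> [43, 40, 30]
  [50, -27, 34, -34, -32, 11, -29, 31, 50] -> [50, 31, -29, 11, -32, -34, 34, -27, 50] -> [50, 50, 34, 31, 11, -27, -29, -32, -34] -> [50, 50, 34, 31, 11]
  [18, 35, -34, 34, -43, 22, -44, -21, 26] -> [26, -21, -44, 22, -43, 34, -34, 35, 18] -> [35, 34, 26, 22, 18, -21, -34, -43, -44] -> [35, 34, 26, 22, 18]
  [-4, -14, 7, -15, 27, 36, -35] -> [-35, 36, 27, -15, 7, -14, -4] -> [36, 27, 7, -4, -14, -15, -35] -> [36, 27, 7]
  [-45, -3, 49, 41, 25, -43, -40, -2, 1, 36] -> [36, 1, -2, -40, -43, 25, 41, 49, -3, -45] -> [49, 41, 36, 25, 1, -2, -3, -40, -43, -45] -> [49, 41, 36, 25]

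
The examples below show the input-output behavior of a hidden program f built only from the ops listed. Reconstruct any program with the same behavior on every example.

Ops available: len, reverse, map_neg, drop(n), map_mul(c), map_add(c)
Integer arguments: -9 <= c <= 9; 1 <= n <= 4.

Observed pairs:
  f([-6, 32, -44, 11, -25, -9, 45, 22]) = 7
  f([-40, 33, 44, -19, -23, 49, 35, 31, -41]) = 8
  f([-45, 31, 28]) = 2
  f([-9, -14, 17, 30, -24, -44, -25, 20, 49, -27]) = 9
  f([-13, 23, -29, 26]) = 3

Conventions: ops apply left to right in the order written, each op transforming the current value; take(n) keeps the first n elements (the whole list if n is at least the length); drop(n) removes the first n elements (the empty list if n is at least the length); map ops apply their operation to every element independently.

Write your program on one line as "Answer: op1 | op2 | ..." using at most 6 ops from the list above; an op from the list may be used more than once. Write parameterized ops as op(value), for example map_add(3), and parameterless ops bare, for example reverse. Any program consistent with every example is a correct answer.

map_add(3) | drop(1) | map_mul(9) | map_neg | len

Check, running the answer program on each example:
  [-6, 32, -44, 11, -25, -9, 45, 22] -> [-3, 35, -41, 14, -22, -6, 48, 25] -> [35, -41, 14, -22, -6, 48, 25] -> [315, -369, 126, -198, -54, 432, 225] -> [-315, 369, -126, 198, 54, -432, -225] -> 7
  [-40, 33, 44, -19, -23, 49, 35, 31, -41] -> [-37, 36, 47, -16, -20, 52, 38, 34, -38] -> [36, 47, -16, -20, 52, 38, 34, -38] -> [324, 423, -144, -180, 468, 342, 306, -342] -> [-324, -423, 144, 180, -468, -342, -306, 342] -> 8
  [-45, 31, 28] -> [-42, 34, 31] -> [34, 31] -> [306, 279] -> [-306, -279] -> 2
  [-9, -14, 17, 30, -24, -44, -25, 20, 49, -27] -> [-6, -11, 20, 33, -21, -41, -22, 23, 52, -24] -> [-11, 20, 33, -21, -41, -22, 23, 52, -24] -> [-99, 180, 297, -189, -369, -198, 207, 468, -216] -> [99, -180, -297, 189, 369, 198, -207, -468, 216] -> 9
  [-13, 23, -29, 26] -> [-10, 26, -26, 29] -> [26, -26, 29] -> [234, -234, 261] -> [-234, 234, -261] -> 3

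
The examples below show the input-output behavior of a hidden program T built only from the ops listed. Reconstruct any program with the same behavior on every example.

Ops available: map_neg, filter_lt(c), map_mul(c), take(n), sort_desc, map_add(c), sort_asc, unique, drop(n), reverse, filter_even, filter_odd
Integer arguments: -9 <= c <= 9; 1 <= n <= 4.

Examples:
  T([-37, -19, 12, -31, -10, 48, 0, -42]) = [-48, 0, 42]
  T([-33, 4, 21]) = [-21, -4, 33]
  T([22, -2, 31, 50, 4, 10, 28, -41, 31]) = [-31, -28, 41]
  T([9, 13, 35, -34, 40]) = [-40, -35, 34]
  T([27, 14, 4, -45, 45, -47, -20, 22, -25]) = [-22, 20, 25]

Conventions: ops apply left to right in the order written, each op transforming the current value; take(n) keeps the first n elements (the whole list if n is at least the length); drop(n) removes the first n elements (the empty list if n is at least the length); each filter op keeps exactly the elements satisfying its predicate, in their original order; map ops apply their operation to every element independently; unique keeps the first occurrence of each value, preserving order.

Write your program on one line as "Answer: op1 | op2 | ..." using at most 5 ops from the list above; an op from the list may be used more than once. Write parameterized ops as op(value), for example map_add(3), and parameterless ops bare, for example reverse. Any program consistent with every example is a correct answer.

map_neg | reverse | take(3) | sort_asc

Check, running the answer program on each example:
  [-37, -19, 12, -31, -10, 48, 0, -42] -> [37, 19, -12, 31, 10, -48, 0, 42] -> [42, 0, -48, 10, 31, -12, 19, 37] -> [42, 0, -48] -> [-48, 0, 42]
  [-33, 4, 21] -> [33, -4, -21] -> [-21, -4, 33] -> [-21, -4, 33] -> [-21, -4, 33]
  [22, -2, 31, 50, 4, 10, 28, -41, 31] -> [-22, 2, -31, -50, -4, -10, -28, 41, -31] -> [-31, 41, -28, -10, -4, -50, -31, 2, -22] -> [-31, 41, -28] -> [-31, -28, 41]
  [9, 13, 35, -34, 40] -> [-9, -13, -35, 34, -40] -> [-40, 34, -35, -13, -9] -> [-40, 34, -35] -> [-40, -35, 34]
  [27, 14, 4, -45, 45, -47, -20, 22, -25] -> [-27, -14, -4, 45, -45, 47, 20, -22, 25] -> [25, -22, 20, 47, -45, 45, -4, -14, -27] -> [25, -22, 20] -> [-22, 20, 25]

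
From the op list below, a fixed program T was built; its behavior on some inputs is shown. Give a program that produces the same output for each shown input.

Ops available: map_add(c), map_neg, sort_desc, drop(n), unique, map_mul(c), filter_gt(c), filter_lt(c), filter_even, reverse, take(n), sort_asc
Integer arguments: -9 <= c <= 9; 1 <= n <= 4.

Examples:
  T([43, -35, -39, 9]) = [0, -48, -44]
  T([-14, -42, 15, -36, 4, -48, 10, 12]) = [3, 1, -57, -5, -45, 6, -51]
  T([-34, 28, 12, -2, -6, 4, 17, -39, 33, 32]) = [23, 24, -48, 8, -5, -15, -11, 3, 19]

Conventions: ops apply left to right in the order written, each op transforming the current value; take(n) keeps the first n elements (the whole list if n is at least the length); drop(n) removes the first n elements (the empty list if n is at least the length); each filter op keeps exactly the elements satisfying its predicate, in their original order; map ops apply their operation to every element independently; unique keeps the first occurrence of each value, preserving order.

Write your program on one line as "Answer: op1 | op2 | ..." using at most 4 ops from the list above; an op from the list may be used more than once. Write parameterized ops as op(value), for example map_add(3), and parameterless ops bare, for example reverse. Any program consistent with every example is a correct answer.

drop(1) | map_add(-9) | reverse

Check, running the answer program on each example:
  [43, -35, -39, 9] -> [-35, -39, 9] -> [-44, -48, 0] -> [0, -48, -44]
  [-14, -42, 15, -36, 4, -48, 10, 12] -> [-42, 15, -36, 4, -48, 10, 12] -> [-51, 6, -45, -5, -57, 1, 3] -> [3, 1, -57, -5, -45, 6, -51]
  [-34, 28, 12, -2, -6, 4, 17, -39, 33, 32] -> [28, 12, -2, -6, 4, 17, -39, 33, 32] -> [19, 3, -11, -15, -5, 8, -48, 24, 23] -> [23, 24, -48, 8, -5, -15, -11, 3, 19]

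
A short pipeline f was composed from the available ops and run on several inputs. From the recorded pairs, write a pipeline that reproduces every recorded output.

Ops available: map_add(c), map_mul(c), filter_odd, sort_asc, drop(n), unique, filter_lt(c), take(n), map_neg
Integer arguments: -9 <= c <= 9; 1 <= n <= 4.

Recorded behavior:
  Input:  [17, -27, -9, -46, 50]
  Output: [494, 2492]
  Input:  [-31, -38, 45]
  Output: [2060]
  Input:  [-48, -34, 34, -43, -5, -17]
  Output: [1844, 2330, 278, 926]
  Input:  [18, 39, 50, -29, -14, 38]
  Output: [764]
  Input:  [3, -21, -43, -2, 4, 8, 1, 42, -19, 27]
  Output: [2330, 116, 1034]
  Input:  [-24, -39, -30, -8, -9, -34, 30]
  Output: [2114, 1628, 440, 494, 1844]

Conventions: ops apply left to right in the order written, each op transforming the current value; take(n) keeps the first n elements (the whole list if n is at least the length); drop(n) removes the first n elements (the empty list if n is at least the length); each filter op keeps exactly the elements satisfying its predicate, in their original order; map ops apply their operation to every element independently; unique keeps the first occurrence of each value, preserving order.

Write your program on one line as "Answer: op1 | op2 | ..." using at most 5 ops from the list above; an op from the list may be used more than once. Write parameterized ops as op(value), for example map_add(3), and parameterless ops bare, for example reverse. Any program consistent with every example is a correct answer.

filter_lt(-1) | map_mul(9) | drop(1) | map_mul(-6) | map_add(8)

Check, running the answer program on each example:
  [17, -27, -9, -46, 50] -> [-27, -9, -46] -> [-243, -81, -414] -> [-81, -414] -> [486, 2484] -> [494, 2492]
  [-31, -38, 45] -> [-31, -38] -> [-279, -342] -> [-342] -> [2052] -> [2060]
  [-48, -34, 34, -43, -5, -17] -> [-48, -34, -43, -5, -17] -> [-432, -306, -387, -45, -153] -> [-306, -387, -45, -153] -> [1836, 2322, 270, 918] -> [1844, 2330, 278, 926]
  [18, 39, 50, -29, -14, 38] -> [-29, -14] -> [-261, -126] -> [-126] -> [756] -> [764]
  [3, -21, -43, -2, 4, 8, 1, 42, -19, 27] -> [-21, -43, -2, -19] -> [-189, -387, -18, -171] -> [-387, -18, -171] -> [2322, 108, 1026] -> [2330, 116, 1034]
  [-24, -39, -30, -8, -9, -34, 30] -> [-24, -39, -30, -8, -9, -34] -> [-216, -351, -270, -72, -81, -306] -> [-351, -270, -72, -81, -306] -> [2106, 1620, 432, 486, 1836] -> [2114, 1628, 440, 494, 1844]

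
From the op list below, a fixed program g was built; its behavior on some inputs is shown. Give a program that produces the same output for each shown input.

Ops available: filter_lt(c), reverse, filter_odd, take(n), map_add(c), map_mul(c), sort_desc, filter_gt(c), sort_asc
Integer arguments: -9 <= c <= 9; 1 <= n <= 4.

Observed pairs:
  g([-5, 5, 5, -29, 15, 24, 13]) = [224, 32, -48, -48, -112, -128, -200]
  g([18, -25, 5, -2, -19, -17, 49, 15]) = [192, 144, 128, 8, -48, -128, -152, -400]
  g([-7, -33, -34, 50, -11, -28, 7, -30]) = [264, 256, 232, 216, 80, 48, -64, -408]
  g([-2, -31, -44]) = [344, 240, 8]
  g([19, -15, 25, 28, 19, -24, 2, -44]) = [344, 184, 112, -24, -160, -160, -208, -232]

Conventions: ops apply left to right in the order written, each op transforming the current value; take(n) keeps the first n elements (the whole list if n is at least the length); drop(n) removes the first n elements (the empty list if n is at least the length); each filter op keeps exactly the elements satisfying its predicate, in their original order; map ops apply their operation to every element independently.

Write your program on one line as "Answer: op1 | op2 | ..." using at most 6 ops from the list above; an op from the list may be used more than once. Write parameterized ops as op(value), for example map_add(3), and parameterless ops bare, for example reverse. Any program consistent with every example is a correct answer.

reverse | sort_desc | map_mul(-8) | reverse | map_add(-8)

Check, running the answer program on each example:
  [-5, 5, 5, -29, 15, 24, 13] -> [13, 24, 15, -29, 5, 5, -5] -> [24, 15, 13, 5, 5, -5, -29] -> [-192, -120, -104, -40, -40, 40, 232] -> [232, 40, -40, -40, -104, -120, -192] -> [224, 32, -48, -48, -112, -128, -200]
  [18, -25, 5, -2, -19, -17, 49, 15] -> [15, 49, -17, -19, -2, 5, -25, 18] -> [49, 18, 15, 5, -2, -17, -19, -25] -> [-392, -144, -120, -40, 16, 136, 152, 200] -> [200, 152, 136, 16, -40, -120, -144, -392] -> [192, 144, 128, 8, -48, -128, -152, -400]
  [-7, -33, -34, 50, -11, -28, 7, -30] -> [-30, 7, -28, -11, 50, -34, -33, -7] -> [50, 7, -7, -11, -28, -30, -33, -34] -> [-400, -56, 56, 88, 224, 240, 264, 272] -> [272, 264, 240, 224, 88, 56, -56, -400] -> [264, 256, 232, 216, 80, 48, -64, -408]
  [-2, -31, -44] -> [-44, -31, -2] -> [-2, -31, -44] -> [16, 248, 352] -> [352, 248, 16] -> [344, 240, 8]
  [19, -15, 25, 28, 19, -24, 2, -44] -> [-44, 2, -24, 19, 28, 25, -15, 19] -> [28, 25, 19, 19, 2, -15, -24, -44] -> [-224, -200, -152, -152, -16, 120, 192, 352] -> [352, 192, 120, -16, -152, -152, -200, -224] -> [344, 184, 112, -24, -160, -160, -208, -232]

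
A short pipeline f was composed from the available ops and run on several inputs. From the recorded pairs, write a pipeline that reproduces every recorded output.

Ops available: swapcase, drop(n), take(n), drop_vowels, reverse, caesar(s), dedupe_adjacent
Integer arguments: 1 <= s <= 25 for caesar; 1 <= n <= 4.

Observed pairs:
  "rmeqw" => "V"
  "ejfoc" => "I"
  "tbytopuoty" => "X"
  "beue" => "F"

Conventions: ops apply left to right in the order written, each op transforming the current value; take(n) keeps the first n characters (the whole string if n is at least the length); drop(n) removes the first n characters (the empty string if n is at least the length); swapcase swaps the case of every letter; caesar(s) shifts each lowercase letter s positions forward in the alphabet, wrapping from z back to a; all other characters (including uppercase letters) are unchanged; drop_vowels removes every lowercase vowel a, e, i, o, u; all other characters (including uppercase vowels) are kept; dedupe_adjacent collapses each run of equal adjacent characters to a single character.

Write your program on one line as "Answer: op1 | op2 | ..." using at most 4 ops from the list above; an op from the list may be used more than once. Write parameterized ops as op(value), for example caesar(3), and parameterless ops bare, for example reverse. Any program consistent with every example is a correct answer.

caesar(4) | take(1) | swapcase

Check, running the answer program on each example:
  "rmeqw" -> "vqiua" -> "v" -> "V"
  "ejfoc" -> "injsg" -> "i" -> "I"
  "tbytopuoty" -> "xfcxstysxc" -> "x" -> "X"
  "beue" -> "fiyi" -> "f" -> "F"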